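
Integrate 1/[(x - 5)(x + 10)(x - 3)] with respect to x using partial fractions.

Cover-up: α = 1/30, β = 1/195, γ = -1/26. Decomposition: (1/30)/(x - 5) + (1/195)/(x + 10) - (1/26)/(x - 3). Integrate each term: (1/30) ln|(x - 5)| + (1/195) ln|(x + 10)| - (1/26) ln|(x - 3)| + C


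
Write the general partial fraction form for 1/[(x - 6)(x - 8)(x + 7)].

Three distinct linear factors: A/(x - 6) + B/(x - 8) + C/(x + 7)


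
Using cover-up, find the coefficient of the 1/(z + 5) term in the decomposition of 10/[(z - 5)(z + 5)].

Cover (z + 5), set z=-5: 10/((z - 5) at z=-5) = 10/(-10) = -1


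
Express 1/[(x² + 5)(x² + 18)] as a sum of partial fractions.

Coefficient matching gives α = γ = 0, β = 1/(18-5) = 1/13, δ = -β = -1/13
Result: (1/13)/(x² + 5) - (1/13)/(x² + 18)


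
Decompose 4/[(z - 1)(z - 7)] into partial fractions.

4/(z - 1)(z - 7) = A/(z - 1) + B/(z - 7). A = 4/(1 - 7) = -2/3, B = 4/(7 - 1) = 2/3
Result: (-2/3)/(z - 1) + (2/3)/(z - 7)


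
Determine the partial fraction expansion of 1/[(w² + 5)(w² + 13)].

Coefficient matching gives α = γ = 0, β = 1/(13-5) = 1/8, δ = -β = -1/8
Result: (1/8)/(w² + 5) - (1/8)/(w² + 13)


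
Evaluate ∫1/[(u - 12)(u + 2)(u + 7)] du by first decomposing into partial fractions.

Cover-up: α = 1/266, β = -1/70, γ = 1/95. Decomposition: (1/266)/(u - 12) - (1/70)/(u + 2) + (1/95)/(u + 7). Integrate each term: (1/266) ln|(u - 12)| - (1/70) ln|(u + 2)| + (1/95) ln|(u + 7)| + C


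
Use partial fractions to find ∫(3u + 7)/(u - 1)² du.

Decompose: A = 3, B = 3·1 + 7 = 10, so (3u + 7)/(u - 1)² = 3/(u - 1) + 10/(u - 1)². Integrate: ∫ A/(u - 1) du = 3 ln|(u - 1)|; ∫ B/(u - 1)² du = -10/(u - 1). Sum: 3 ln|(u - 1)| - 10/(u - 1) + C


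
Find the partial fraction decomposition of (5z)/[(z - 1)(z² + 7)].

At z=1: α = (5·1 + 0)/(1² + 7) = 5/8. β = -α = -5/8, γ = 5 - 1·α = 35/8
Result: (5/8)/(z - 1) - ((5/8)z - 35/8)/(z² + 7)


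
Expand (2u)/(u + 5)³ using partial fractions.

(2u) = α(u + 5)² + β(u + 5) + γ. At u = -5: γ = 2·(-5) + 0 = -10. Coefficients: α = 0, β = 2
Result: 2/(u + 5)² - 10/(u + 5)³


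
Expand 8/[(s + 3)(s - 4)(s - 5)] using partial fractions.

Using cover-up method: α = 1/7, β = -8/7, γ = 1
Result: (1/7)/(s + 3) - (8/7)/(s - 4) + 1/(s - 5)


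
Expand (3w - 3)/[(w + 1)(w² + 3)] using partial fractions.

At w=-1: A = (3·(-1) - 3)/((-1)² + 3) = -3/2. B = -A = 3/2, C = 3 - (-1)·A = 3/2
Result: (-3/2)/(w + 1) + ((3/2)w + 3/2)/(w² + 3)


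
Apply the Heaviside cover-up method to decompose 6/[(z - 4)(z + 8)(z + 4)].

Cover (z - 4), z=4: α = 6/[(4 + 8)(4 + 4)] = 1/16. Cover (z + 8), z=-8: β = 6/[(-8 - 4)(-8 + 4)] = 1/8. Cover (z + 4), z=-4: γ = 6/[(-4 - 4)(-4 + 8)] = -3/16.
Result: (1/16)/(z - 4) + (1/8)/(z + 8) - (3/16)/(z + 4)


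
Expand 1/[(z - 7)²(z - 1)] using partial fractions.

Cover-up at z=1: γ = 1/(1 - 7)² = 1/36. Cover-up at z=7: β = 1/(7 - 1) = 1/6. Comparing z² coeff: α = -γ = -1/36
Result: (-1/36)/(z - 7) + (1/6)/(z - 7)² + (1/36)/(z - 1)


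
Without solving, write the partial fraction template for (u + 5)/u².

Repeated linear factor: α/u + β/u²


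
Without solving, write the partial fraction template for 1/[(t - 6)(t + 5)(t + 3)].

Three distinct linear factors: P/(t - 6) + Q/(t + 5) + R/(t + 3)


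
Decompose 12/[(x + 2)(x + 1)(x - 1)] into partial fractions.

Using cover-up method: P = 4, Q = -6, R = 2
Result: 4/(x + 2) - 6/(x + 1) + 2/(x - 1)


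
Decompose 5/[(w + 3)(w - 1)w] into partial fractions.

Using cover-up method: P = 5/12, Q = 5/4, R = -5/3
Result: (5/12)/(w + 3) + (5/4)/(w - 1) - (5/3)/w


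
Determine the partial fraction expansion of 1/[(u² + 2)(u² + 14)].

Coefficient matching gives A = C = 0, B = 1/(14-2) = 1/12, D = -B = -1/12
Result: (1/12)/(u² + 2) - (1/12)/(u² + 14)


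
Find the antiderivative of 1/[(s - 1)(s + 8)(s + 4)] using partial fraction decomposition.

Cover-up: A = 1/45, B = 1/36, C = -1/20. Decomposition: (1/45)/(s - 1) + (1/36)/(s + 8) - (1/20)/(s + 4). Integrate each term: (1/45) ln|(s - 1)| + (1/36) ln|(s + 8)| - (1/20) ln|(s + 4)| + C


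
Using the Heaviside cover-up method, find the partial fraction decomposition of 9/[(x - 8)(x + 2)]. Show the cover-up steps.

Cover (x - 8): set x=8, get P = 9/(8 + 2) = 9/10. Cover (x + 2): set x=-2, get Q = 9/(-2 - 8) = -9/10.
Result: (9/10)/(x - 8) - (9/10)/(x + 2)


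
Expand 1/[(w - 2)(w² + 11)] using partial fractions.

Cover-up at w = 2: α = 1/(2² + 11) = 1/15. Then β = -α = -1/15, γ = -α·(0 + 2) = -2/15
Result: (1/15)/(w - 2) - ((1/15)w + 2/15)/(w² + 11)


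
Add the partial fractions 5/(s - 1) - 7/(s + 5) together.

Common denominator (s - 1)(s + 5). Numerator: 5(s + 5) - 7(s - 1) = (5s + 25) - (7s - 7) = -2s + 32
Result: (-2s + 32)/[(s - 1)(s + 5)]


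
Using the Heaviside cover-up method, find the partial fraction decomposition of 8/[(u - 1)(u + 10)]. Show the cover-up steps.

Cover (u - 1): set u=1, get α = 8/(1 + 10) = 8/11. Cover (u + 10): set u=-10, get β = 8/(-10 - 1) = -8/11.
Result: (8/11)/(u - 1) - (8/11)/(u + 10)


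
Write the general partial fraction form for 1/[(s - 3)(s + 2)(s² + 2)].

Two linear + quadratic: P/(s - 3) + Q/(s + 2) + (Rs + S)/(s² + 2)


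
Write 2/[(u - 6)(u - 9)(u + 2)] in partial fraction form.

Using cover-up method: A = -1/12, B = 2/33, C = 1/44
Result: (-1/12)/(u - 6) + (2/33)/(u - 9) + (1/44)/(u + 2)


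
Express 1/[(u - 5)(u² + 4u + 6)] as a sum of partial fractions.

Cover-up at u = 5: α = 1/(5² + 4·5 + 6) = 1/51. Then β = -α = -1/51, γ = -α·(4 + 5) = -3/17
Result: (1/51)/(u - 5) - ((1/51)u + 3/17)/(u² + 4u + 6)


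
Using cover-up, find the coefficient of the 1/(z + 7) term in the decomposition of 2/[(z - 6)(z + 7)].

Cover (z + 7), set z=-7: 2/((z - 6) at z=-7) = 2/(-13) = -2/13


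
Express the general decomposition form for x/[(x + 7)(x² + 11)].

Linear + irreducible quadratic: P/(x + 7) + (Qx + R)/(x² + 11)


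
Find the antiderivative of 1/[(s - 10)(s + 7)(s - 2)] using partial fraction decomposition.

Cover-up: A = 1/136, B = 1/153, C = -1/72. Decomposition: (1/136)/(s - 10) + (1/153)/(s + 7) - (1/72)/(s - 2). Integrate each term: (1/136) ln|(s - 10)| + (1/153) ln|(s + 7)| - (1/72) ln|(s - 2)| + C


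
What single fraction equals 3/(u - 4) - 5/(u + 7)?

Common denominator (u - 4)(u + 7). Numerator: 3(u + 7) - 5(u - 4) = (3u + 21) - (5u - 20) = -2u + 41
Result: (-2u + 41)/[(u - 4)(u + 7)]


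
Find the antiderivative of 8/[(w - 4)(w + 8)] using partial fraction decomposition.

Decompose: 8/[(w - 4)(w + 8)] = (2/3)/(w - 4) - (2/3)/(w + 8). Integrate each term: (2/3) ln|(w - 4)| - (2/3) ln|(w + 8)| + C


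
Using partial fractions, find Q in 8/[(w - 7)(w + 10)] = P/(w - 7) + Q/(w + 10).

Cover-up at w = -10: Q = 8/(-10 - 7) = -8/17


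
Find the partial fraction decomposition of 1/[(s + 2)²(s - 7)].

Cover-up at s=7: C = 1/(7 + 2)² = 1/81. Cover-up at s=-2: B = 1/(-2 - 7) = -1/9. Comparing s² coeff: A = -C = -1/81
Result: (-1/81)/(s + 2) - (1/9)/(s + 2)² + (1/81)/(s - 7)


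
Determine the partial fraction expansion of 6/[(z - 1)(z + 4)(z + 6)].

Using cover-up method: α = 6/35, β = -3/5, γ = 3/7
Result: (6/35)/(z - 1) - (3/5)/(z + 4) + (3/7)/(z + 6)


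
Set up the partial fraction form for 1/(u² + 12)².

Repeated quadratic factor: (Au + B)/(u² + 12) + (Cu + D)/(u² + 12)²


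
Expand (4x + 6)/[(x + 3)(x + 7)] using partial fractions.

At x=-3: α = (4·(-3) + 6)/(-3 + 7) = -3/2. At x=-7: β = (4·(-7) + 6)/(-7 + 3) = 11/2
Result: (-3/2)/(x + 3) + (11/2)/(x + 7)


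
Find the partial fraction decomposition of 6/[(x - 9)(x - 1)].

6/(x - 9)(x - 1) = A/(x - 9) + B/(x - 1). A = 6/(9 - 1) = 3/4, B = 6/(1 - 9) = -3/4
Result: (3/4)/(x - 9) - (3/4)/(x - 1)


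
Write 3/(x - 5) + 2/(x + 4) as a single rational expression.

Common denominator (x - 5)(x + 4). Numerator: 3(x + 4) + 2(x - 5) = (3x + 12) + (2x - 10) = 5x + 2
Result: (5x + 2)/[(x - 5)(x + 4)]


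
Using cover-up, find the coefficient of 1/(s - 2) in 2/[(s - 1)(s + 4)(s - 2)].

Cover (s - 2), set s=2: 2/[(2 - 1)(2 + 4)] = 1/3


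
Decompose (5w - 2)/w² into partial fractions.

(5w - 2) = αw + β. At w = 0: β = 5·0 - 2 = -2. Coeff of w: α = 5
Result: 5/w - 2/w²


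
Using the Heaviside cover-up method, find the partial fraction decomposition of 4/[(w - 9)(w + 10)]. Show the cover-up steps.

Cover (w - 9): set w=9, get P = 4/(9 + 10) = 4/19. Cover (w + 10): set w=-10, get Q = 4/(-10 - 9) = -4/19.
Result: (4/19)/(w - 9) - (4/19)/(w + 10)


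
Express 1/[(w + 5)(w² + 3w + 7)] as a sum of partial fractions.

Cover-up at w = -5: P = 1/((-5)² + 3·(-5) + 7) = 1/17. Then Q = -P = -1/17, R = -P·(3 - 5) = 2/17
Result: (1/17)/(w + 5) - ((1/17)w - 2/17)/(w² + 3w + 7)


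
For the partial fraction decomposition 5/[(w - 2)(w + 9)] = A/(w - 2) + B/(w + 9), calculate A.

Cover-up at w = 2: A = 5/(2 + 9) = 5/11


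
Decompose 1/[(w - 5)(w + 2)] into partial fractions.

1/(w - 5)(w + 2) = P/(w - 5) + Q/(w + 2). P = 1/(5 + 2) = 1/7, Q = 1/(-2 - 5) = -1/7
Result: (1/7)/(w - 5) - (1/7)/(w + 2)


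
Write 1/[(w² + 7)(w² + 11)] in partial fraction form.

Coefficient matching gives A = C = 0, B = 1/(11-7) = 1/4, D = -B = -1/4
Result: (1/4)/(w² + 7) - (1/4)/(w² + 11)


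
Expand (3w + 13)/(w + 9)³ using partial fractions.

(3w + 13) = α(w + 9)² + β(w + 9) + γ. At w = -9: γ = 3·(-9) + 13 = -14. Coefficients: α = 0, β = 3
Result: 3/(w + 9)² - 14/(w + 9)³


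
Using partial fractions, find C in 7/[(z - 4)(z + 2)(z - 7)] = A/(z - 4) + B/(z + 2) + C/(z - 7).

Cover-up at z = 7: C = 7/[(7 - 4)(7 + 2)] = 7/[(3)(9)] = 7/27


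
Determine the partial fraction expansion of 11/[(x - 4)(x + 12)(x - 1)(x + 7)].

Using Heaviside cover-up: (1/48)/(x - 4) - (11/1040)/(x + 12) - (11/312)/(x - 1) + (1/40)/(x + 7)


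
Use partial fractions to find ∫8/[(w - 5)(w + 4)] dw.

Decompose: 8/[(w - 5)(w + 4)] = (8/9)/(w - 5) - (8/9)/(w + 4). Integrate each term: (8/9) ln|(w - 5)| - (8/9) ln|(w + 4)| + C


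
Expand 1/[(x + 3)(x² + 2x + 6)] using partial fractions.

Cover-up at x = -3: A = 1/((-3)² + 2·(-3) + 6) = 1/9. Then B = -A = -1/9, C = -A·(2 - 3) = 1/9
Result: (1/9)/(x + 3) - ((1/9)x - 1/9)/(x² + 2x + 6)


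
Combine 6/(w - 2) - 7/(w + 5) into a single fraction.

Common denominator (w - 2)(w + 5). Numerator: 6(w + 5) - 7(w - 2) = (6w + 30) - (7w - 14) = -w + 44
Result: (-w + 44)/[(w - 2)(w + 5)]


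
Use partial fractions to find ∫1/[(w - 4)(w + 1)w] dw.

Cover-up: A = 1/20, B = 1/5, C = -1/4. Decomposition: (1/20)/(w - 4) + (1/5)/(w + 1) - (1/4)/w. Integrate each term: (1/20) ln|(w - 4)| + (1/5) ln|(w + 1)| - (1/4) ln|w| + C


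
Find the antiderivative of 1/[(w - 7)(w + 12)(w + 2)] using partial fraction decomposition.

Cover-up: α = 1/171, β = 1/190, γ = -1/90. Decomposition: (1/171)/(w - 7) + (1/190)/(w + 12) - (1/90)/(w + 2). Integrate each term: (1/171) ln|(w - 7)| + (1/190) ln|(w + 12)| - (1/90) ln|(w + 2)| + C


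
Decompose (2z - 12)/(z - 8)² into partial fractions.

(2z - 12) = A(z - 8) + B. At z = 8: B = 2·8 - 12 = 4. Coeff of z: A = 2
Result: 2/(z - 8) + 4/(z - 8)²


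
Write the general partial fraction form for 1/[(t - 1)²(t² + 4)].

Repeated linear + quadratic: α/(t - 1) + β/(t - 1)² + (γt + δ)/(t² + 4)


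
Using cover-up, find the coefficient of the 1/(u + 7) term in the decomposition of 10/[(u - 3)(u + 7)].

Cover (u + 7), set u=-7: 10/((u - 3) at u=-7) = 10/(-10) = -1


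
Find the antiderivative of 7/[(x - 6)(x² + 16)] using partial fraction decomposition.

Cover-up at x=6: P = 7/(6²+16) = 7/52. Coeff matching: Q = -7/52, R = -21/26. Decomposition: (7/52)/(x - 6) - ((7/52)x + 21/26)/(x² + 16). Integrate: linear → ln, quadratic → (1/2)ln + arctan: (7/52) ln|(x - 6)| - (7/104) ln(x² + 16) - (21/104) arctan(x/4) + C


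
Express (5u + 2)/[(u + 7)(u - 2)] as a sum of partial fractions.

At u=-7: α = (5·(-7) + 2)/(-7 - 2) = 11/3. At u=2: β = (5·2 + 2)/(2 + 7) = 4/3
Result: (11/3)/(u + 7) + (4/3)/(u - 2)


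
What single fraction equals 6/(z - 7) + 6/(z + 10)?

Common denominator (z - 7)(z + 10). Numerator: 6(z + 10) + 6(z - 7) = (6z + 60) + (6z - 42) = 12z + 18
Result: (12z + 18)/[(z - 7)(z + 10)]


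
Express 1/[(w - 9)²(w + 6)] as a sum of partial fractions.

Cover-up at w=-6: γ = 1/(-6 - 9)² = 1/225. Cover-up at w=9: β = 1/(9 + 6) = 1/15. Comparing w² coeff: α = -γ = -1/225
Result: (-1/225)/(w - 9) + (1/15)/(w - 9)² + (1/225)/(w + 6)


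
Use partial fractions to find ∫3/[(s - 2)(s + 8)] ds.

Decompose: 3/[(s - 2)(s + 8)] = (3/10)/(s - 2) - (3/10)/(s + 8). Integrate each term: (3/10) ln|(s - 2)| - (3/10) ln|(s + 8)| + C


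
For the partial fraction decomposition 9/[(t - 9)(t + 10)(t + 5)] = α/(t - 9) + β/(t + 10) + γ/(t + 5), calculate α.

Cover-up at t = 9: α = 9/[(9 + 10)(9 + 5)] = 9/[(19)(14)] = 9/266


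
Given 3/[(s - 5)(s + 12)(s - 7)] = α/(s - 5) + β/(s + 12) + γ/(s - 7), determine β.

Cover-up at s = -12: β = 3/[(-12 - 5)(-12 - 7)] = 3/[(-17)(-19)] = 3/323


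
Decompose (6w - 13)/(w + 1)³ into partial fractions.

(6w - 13) = α(w + 1)² + β(w + 1) + γ. At w = -1: γ = 6·(-1) - 13 = -19. Coefficients: α = 0, β = 6
Result: 6/(w + 1)² - 19/(w + 1)³


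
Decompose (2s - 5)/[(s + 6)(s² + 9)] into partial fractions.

At s=-6: α = (2·(-6) - 5)/((-6)² + 9) = -17/45. β = -α = 17/45, γ = 2 - (-6)·α = -4/15
Result: (-17/45)/(s + 6) + ((17/45)s - 4/15)/(s² + 9)


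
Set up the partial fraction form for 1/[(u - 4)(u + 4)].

Distinct linear factors: A/(u - 4) + B/(u + 4)


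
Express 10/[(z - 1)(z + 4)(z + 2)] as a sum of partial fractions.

Using cover-up method: α = 2/3, β = 1, γ = -5/3
Result: (2/3)/(z - 1) + 1/(z + 4) - (5/3)/(z + 2)


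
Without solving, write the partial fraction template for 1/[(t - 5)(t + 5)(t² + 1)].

Two linear + quadratic: P/(t - 5) + Q/(t + 5) + (Rt + S)/(t² + 1)


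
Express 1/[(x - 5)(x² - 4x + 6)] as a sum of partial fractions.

Cover-up at x = 5: A = 1/(5² - 4·5 + 6) = 1/11. Then B = -A = -1/11, C = -A·(-4 + 5) = -1/11
Result: (1/11)/(x - 5) - ((1/11)x + 1/11)/(x² - 4x + 6)


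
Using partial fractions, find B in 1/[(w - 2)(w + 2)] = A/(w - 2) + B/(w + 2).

Cover-up at w = -2: B = 1/(-2 - 2) = -1/4


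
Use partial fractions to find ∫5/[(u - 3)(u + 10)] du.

Decompose: 5/[(u - 3)(u + 10)] = (5/13)/(u - 3) - (5/13)/(u + 10). Integrate each term: (5/13) ln|(u - 3)| - (5/13) ln|(u + 10)| + C


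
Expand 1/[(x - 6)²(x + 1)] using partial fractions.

Cover-up at x=-1: R = 1/(-1 - 6)² = 1/49. Cover-up at x=6: Q = 1/(6 + 1) = 1/7. Comparing x² coeff: P = -R = -1/49
Result: (-1/49)/(x - 6) + (1/7)/(x - 6)² + (1/49)/(x + 1)


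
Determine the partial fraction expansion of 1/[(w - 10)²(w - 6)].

Cover-up at w=6: γ = 1/(6 - 10)² = 1/16. Cover-up at w=10: β = 1/(10 - 6) = 1/4. Comparing w² coeff: α = -γ = -1/16
Result: (-1/16)/(w - 10) + (1/4)/(w - 10)² + (1/16)/(w - 6)


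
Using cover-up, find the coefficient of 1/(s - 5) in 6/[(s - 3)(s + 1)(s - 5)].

Cover (s - 5), set s=5: 6/[(5 - 3)(5 + 1)] = 1/2


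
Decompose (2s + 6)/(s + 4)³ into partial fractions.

(2s + 6) = α(s + 4)² + β(s + 4) + γ. At s = -4: γ = 2·(-4) + 6 = -2. Coefficients: α = 0, β = 2
Result: 2/(s + 4)² - 2/(s + 4)³


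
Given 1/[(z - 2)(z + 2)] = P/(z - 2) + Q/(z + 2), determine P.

Cover-up at z = 2: P = 1/(2 + 2) = 1/4


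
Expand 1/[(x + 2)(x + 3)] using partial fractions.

1/(x + 2)(x + 3) = α/(x + 2) + β/(x + 3). α = 1/(-2 + 3) = 1, β = 1/(-3 + 2) = -1
Result: 1/(x + 2) - 1/(x + 3)


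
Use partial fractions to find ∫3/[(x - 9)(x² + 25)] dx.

Cover-up at x=9: P = 3/(9²+25) = 3/106. Coeff matching: Q = -3/106, R = -27/106. Decomposition: (3/106)/(x - 9) - ((3/106)x + 27/106)/(x² + 25). Integrate: linear → ln, quadratic → (1/2)ln + arctan: (3/106) ln|(x - 9)| - (3/212) ln(x² + 25) - (27/530) arctan(x/5) + C


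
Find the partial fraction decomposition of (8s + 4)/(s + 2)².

(8s + 4) = α(s + 2) + β. At s = -2: β = 8·(-2) + 4 = -12. Coeff of s: α = 8
Result: 8/(s + 2) - 12/(s + 2)²


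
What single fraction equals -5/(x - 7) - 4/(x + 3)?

Common denominator (x - 7)(x + 3). Numerator: -5(x + 3) - 4(x - 7) = (-5x - 15) - (4x - 28) = -9x + 13
Result: (-9x + 13)/[(x - 7)(x + 3)]


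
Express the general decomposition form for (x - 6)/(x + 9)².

Repeated linear factor: A/(x + 9) + B/(x + 9)²


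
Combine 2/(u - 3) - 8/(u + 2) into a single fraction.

Common denominator (u - 3)(u + 2). Numerator: 2(u + 2) - 8(u - 3) = (2u + 4) - (8u - 24) = -6u + 28
Result: (-6u + 28)/[(u - 3)(u + 2)]


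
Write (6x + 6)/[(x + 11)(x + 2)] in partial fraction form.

At x=-11: α = (6·(-11) + 6)/(-11 + 2) = 20/3. At x=-2: β = (6·(-2) + 6)/(-2 + 11) = -2/3
Result: (20/3)/(x + 11) - (2/3)/(x + 2)


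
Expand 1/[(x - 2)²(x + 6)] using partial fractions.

Cover-up at x=-6: R = 1/(-6 - 2)² = 1/64. Cover-up at x=2: Q = 1/(2 + 6) = 1/8. Comparing x² coeff: P = -R = -1/64
Result: (-1/64)/(x - 2) + (1/8)/(x - 2)² + (1/64)/(x + 6)


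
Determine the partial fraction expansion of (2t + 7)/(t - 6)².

(2t + 7) = P(t - 6) + Q. At t = 6: Q = 2·6 + 7 = 19. Coeff of t: P = 2
Result: 2/(t - 6) + 19/(t - 6)²


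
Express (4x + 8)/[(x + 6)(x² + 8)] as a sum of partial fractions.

At x=-6: P = (4·(-6) + 8)/((-6)² + 8) = -4/11. Q = -P = 4/11, R = 4 - (-6)·P = 20/11
Result: (-4/11)/(x + 6) + ((4/11)x + 20/11)/(x² + 8)


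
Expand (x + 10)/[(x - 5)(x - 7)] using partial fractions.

At x=5: P = (1·5 + 10)/(5 - 7) = -15/2. At x=7: Q = (1·7 + 10)/(7 - 5) = 17/2
Result: (-15/2)/(x - 5) + (17/2)/(x - 7)


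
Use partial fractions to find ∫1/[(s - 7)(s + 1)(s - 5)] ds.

Cover-up: P = 1/16, Q = 1/48, R = -1/12. Decomposition: (1/16)/(s - 7) + (1/48)/(s + 1) - (1/12)/(s - 5). Integrate each term: (1/16) ln|(s - 7)| + (1/48) ln|(s + 1)| - (1/12) ln|(s - 5)| + C


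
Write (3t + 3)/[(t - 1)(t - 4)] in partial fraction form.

At t=1: α = (3·1 + 3)/(1 - 4) = -2. At t=4: β = (3·4 + 3)/(4 - 1) = 5
Result: -2/(t - 1) + 5/(t - 4)


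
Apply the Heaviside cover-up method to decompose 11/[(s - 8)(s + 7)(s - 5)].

Cover (s - 8), s=8: A = 11/[(8 + 7)(8 - 5)] = 11/45. Cover (s + 7), s=-7: B = 11/[(-7 - 8)(-7 - 5)] = 11/180. Cover (s - 5), s=5: C = 11/[(5 - 8)(5 + 7)] = -11/36.
Result: (11/45)/(s - 8) + (11/180)/(s + 7) - (11/36)/(s - 5)


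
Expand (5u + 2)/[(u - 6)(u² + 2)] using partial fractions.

At u=6: α = (5·6 + 2)/(6² + 2) = 16/19. β = -α = -16/19, γ = 5 - 6·α = -1/19
Result: (16/19)/(u - 6) - ((16/19)u + 1/19)/(u² + 2)


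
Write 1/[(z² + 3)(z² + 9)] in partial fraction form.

Coefficient matching gives α = γ = 0, β = 1/(9-3) = 1/6, δ = -β = -1/6
Result: (1/6)/(z² + 3) - (1/6)/(z² + 9)


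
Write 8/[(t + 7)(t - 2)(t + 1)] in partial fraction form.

Using cover-up method: P = 4/27, Q = 8/27, R = -4/9
Result: (4/27)/(t + 7) + (8/27)/(t - 2) - (4/9)/(t + 1)


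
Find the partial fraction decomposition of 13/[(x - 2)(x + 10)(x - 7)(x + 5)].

Using Heaviside cover-up: (-13/420)/(x - 2) - (13/1020)/(x + 10) + (13/1020)/(x - 7) + (13/420)/(x + 5)


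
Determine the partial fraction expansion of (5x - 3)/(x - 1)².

(5x - 3) = A(x - 1) + B. At x = 1: B = 5·1 - 3 = 2. Coeff of x: A = 5
Result: 5/(x - 1) + 2/(x - 1)²


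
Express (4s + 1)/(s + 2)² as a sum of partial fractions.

(4s + 1) = P(s + 2) + Q. At s = -2: Q = 4·(-2) + 1 = -7. Coeff of s: P = 4
Result: 4/(s + 2) - 7/(s + 2)²


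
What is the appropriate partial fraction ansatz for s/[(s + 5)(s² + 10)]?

Linear + irreducible quadratic: P/(s + 5) + (Qs + R)/(s² + 10)


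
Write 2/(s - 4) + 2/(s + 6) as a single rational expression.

Common denominator (s - 4)(s + 6). Numerator: 2(s + 6) + 2(s - 4) = (2s + 12) + (2s - 8) = 4s + 4
Result: (4s + 4)/[(s - 4)(s + 6)]


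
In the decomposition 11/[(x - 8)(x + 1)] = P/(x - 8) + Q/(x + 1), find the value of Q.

Cover-up at x = -1: Q = 11/(-1 - 8) = -11/9


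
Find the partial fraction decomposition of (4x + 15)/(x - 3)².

(4x + 15) = A(x - 3) + B. At x = 3: B = 4·3 + 15 = 27. Coeff of x: A = 4
Result: 4/(x - 3) + 27/(x - 3)²


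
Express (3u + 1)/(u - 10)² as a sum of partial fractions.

(3u + 1) = P(u - 10) + Q. At u = 10: Q = 3·10 + 1 = 31. Coeff of u: P = 3
Result: 3/(u - 10) + 31/(u - 10)²


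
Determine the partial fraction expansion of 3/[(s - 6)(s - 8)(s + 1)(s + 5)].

Using Heaviside cover-up: (-3/154)/(s - 6) + (1/78)/(s - 8) + (1/84)/(s + 1) - (3/572)/(s + 5)


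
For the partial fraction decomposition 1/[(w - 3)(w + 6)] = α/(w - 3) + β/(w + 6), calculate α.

Cover-up at w = 3: α = 1/(3 + 6) = 1/9


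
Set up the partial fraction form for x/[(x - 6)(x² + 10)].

Linear + irreducible quadratic: P/(x - 6) + (Qx + R)/(x² + 10)


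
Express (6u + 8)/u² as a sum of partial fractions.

(6u + 8) = Pu + Q. At u = 0: Q = 6·0 + 8 = 8. Coeff of u: P = 6
Result: 6/u + 8/u²


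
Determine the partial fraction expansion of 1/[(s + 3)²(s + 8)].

Cover-up at s=-8: C = 1/(-8 + 3)² = 1/25. Cover-up at s=-3: B = 1/(-3 + 8) = 1/5. Comparing s² coeff: A = -C = -1/25
Result: (-1/25)/(s + 3) + (1/5)/(s + 3)² + (1/25)/(s + 8)


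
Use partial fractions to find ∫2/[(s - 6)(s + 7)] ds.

Decompose: 2/[(s - 6)(s + 7)] = (2/13)/(s - 6) - (2/13)/(s + 7). Integrate each term: (2/13) ln|(s - 6)| - (2/13) ln|(s + 7)| + C


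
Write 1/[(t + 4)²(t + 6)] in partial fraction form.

Cover-up at t=-6: C = 1/(-6 + 4)² = 1/4. Cover-up at t=-4: B = 1/(-4 + 6) = 1/2. Comparing t² coeff: A = -C = -1/4
Result: (-1/4)/(t + 4) + (1/2)/(t + 4)² + (1/4)/(t + 6)


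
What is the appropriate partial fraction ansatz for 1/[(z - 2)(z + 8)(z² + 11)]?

Two linear + quadratic: A/(z - 2) + B/(z + 8) + (Cz + D)/(z² + 11)


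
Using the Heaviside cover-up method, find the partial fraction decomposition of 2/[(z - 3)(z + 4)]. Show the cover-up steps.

Cover (z - 3): set z=3, get α = 2/(3 + 4) = 2/7. Cover (z + 4): set z=-4, get β = 2/(-4 - 3) = -2/7.
Result: (2/7)/(z - 3) - (2/7)/(z + 4)


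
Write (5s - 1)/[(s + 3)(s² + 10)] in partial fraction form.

At s=-3: P = (5·(-3) - 1)/((-3)² + 10) = -16/19. Q = -P = 16/19, R = 5 - (-3)·P = 47/19
Result: (-16/19)/(s + 3) + ((16/19)s + 47/19)/(s² + 10)


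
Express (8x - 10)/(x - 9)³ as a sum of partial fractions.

(8x - 10) = α(x - 9)² + β(x - 9) + γ. At x = 9: γ = 8·9 - 10 = 62. Coefficients: α = 0, β = 8
Result: 8/(x - 9)² + 62/(x - 9)³


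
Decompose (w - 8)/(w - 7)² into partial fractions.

(w - 8) = α(w - 7) + β. At w = 7: β = 1·7 - 8 = -1. Coeff of w: α = 1
Result: 1/(w - 7) - 1/(w - 7)²


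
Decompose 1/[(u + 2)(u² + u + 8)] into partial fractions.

Cover-up at u = -2: A = 1/((-2)² + 1·(-2) + 8) = 1/10. Then B = -A = -1/10, C = -A·(1 - 2) = 1/10
Result: (1/10)/(u + 2) - ((1/10)u - 1/10)/(u² + u + 8)


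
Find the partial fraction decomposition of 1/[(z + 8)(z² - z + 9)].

Cover-up at z = -8: α = 1/((-8)² - 1·(-8) + 9) = 1/81. Then β = -α = -1/81, γ = -α·(-1 - 8) = 1/9
Result: (1/81)/(z + 8) - ((1/81)z - 1/9)/(z² - z + 9)


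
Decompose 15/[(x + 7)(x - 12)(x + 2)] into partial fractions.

Using cover-up method: P = 3/19, Q = 15/266, R = -3/14
Result: (3/19)/(x + 7) + (15/266)/(x - 12) - (3/14)/(x + 2)


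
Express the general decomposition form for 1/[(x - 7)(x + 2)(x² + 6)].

Two linear + quadratic: P/(x - 7) + Q/(x + 2) + (Rx + S)/(x² + 6)


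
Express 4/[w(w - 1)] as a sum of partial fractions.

4/w(w - 1) = α/w + β/(w - 1). α = 4/(0 - 1) = -4, β = 4/(1 - 0) = 4
Result: -4/w + 4/(w - 1)


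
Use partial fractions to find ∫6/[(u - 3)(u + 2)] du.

Decompose: 6/[(u - 3)(u + 2)] = (6/5)/(u - 3) - (6/5)/(u + 2). Integrate each term: (6/5) ln|(u - 3)| - (6/5) ln|(u + 2)| + C


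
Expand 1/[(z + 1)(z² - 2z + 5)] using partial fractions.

Cover-up at z = -1: P = 1/((-1)² - 2·(-1) + 5) = 1/8. Then Q = -P = -1/8, R = -P·(-2 - 1) = 3/8
Result: (1/8)/(z + 1) - ((1/8)z - 3/8)/(z² - 2z + 5)


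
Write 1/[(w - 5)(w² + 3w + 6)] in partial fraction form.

Cover-up at w = 5: A = 1/(5² + 3·5 + 6) = 1/46. Then B = -A = -1/46, C = -A·(3 + 5) = -4/23
Result: (1/46)/(w - 5) - ((1/46)w + 4/23)/(w² + 3w + 6)


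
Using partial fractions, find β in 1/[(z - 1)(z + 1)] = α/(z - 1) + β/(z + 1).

Cover-up at z = -1: β = 1/(-1 - 1) = -1/2


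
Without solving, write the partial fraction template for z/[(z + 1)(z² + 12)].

Linear + irreducible quadratic: P/(z + 1) + (Qz + R)/(z² + 12)


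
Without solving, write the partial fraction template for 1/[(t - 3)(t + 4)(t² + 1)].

Two linear + quadratic: P/(t - 3) + Q/(t + 4) + (Rt + S)/(t² + 1)


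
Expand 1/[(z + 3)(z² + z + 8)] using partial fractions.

Cover-up at z = -3: α = 1/((-3)² + 1·(-3) + 8) = 1/14. Then β = -α = -1/14, γ = -α·(1 - 3) = 1/7
Result: (1/14)/(z + 3) - ((1/14)z - 1/7)/(z² + z + 8)


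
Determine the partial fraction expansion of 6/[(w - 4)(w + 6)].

6/(w - 4)(w + 6) = α/(w - 4) + β/(w + 6). α = 6/(4 + 6) = 3/5, β = 6/(-6 - 4) = -3/5
Result: (3/5)/(w - 4) - (3/5)/(w + 6)


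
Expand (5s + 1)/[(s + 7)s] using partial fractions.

At s=-7: P = (5·(-7) + 1)/(-7 - 0) = 34/7. At s=0: Q = (5·0 + 1)/(0 + 7) = 1/7
Result: (34/7)/(s + 7) + (1/7)/s


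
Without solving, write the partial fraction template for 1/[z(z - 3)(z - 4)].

Three distinct linear factors: A/z + B/(z - 3) + C/(z - 4)


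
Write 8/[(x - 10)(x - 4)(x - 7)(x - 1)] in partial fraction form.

Using Heaviside cover-up: (4/81)/(x - 10) + (4/27)/(x - 4) - (4/27)/(x - 7) - (4/81)/(x - 1)


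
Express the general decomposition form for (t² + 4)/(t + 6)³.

Repeated linear factor (power 3): α/(t + 6) + β/(t + 6)² + γ/(t + 6)³


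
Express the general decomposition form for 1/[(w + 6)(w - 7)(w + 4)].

Three distinct linear factors: α/(w + 6) + β/(w - 7) + γ/(w + 4)


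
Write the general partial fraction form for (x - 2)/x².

Repeated linear factor: P/x + Q/x²


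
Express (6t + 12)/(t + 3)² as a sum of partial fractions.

(6t + 12) = A(t + 3) + B. At t = -3: B = 6·(-3) + 12 = -6. Coeff of t: A = 6
Result: 6/(t + 3) - 6/(t + 3)²


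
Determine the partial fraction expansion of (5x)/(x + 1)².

(5x) = P(x + 1) + Q. At x = -1: Q = 5·(-1) + 0 = -5. Coeff of x: P = 5
Result: 5/(x + 1) - 5/(x + 1)²


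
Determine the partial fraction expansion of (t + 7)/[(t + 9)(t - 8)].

At t=-9: A = (1·(-9) + 7)/(-9 - 8) = 2/17. At t=8: B = (1·8 + 7)/(8 + 9) = 15/17
Result: (2/17)/(t + 9) + (15/17)/(t - 8)


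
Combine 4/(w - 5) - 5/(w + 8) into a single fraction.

Common denominator (w - 5)(w + 8). Numerator: 4(w + 8) - 5(w - 5) = (4w + 32) - (5w - 25) = -w + 57
Result: (-w + 57)/[(w - 5)(w + 8)]


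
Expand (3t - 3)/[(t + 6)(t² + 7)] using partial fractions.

At t=-6: P = (3·(-6) - 3)/((-6)² + 7) = -21/43. Q = -P = 21/43, R = 3 - (-6)·P = 3/43
Result: (-21/43)/(t + 6) + ((21/43)t + 3/43)/(t² + 7)


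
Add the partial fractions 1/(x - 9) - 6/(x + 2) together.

Common denominator (x - 9)(x + 2). Numerator: 1(x + 2) - 6(x - 9) = (x + 2) - (6x - 54) = -5x + 56
Result: (-5x + 56)/[(x - 9)(x + 2)]


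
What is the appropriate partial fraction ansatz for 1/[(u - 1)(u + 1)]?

Distinct linear factors: P/(u - 1) + Q/(u + 1)


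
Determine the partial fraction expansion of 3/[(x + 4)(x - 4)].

3/(x + 4)(x - 4) = A/(x + 4) + B/(x - 4). A = 3/(-4 - 4) = -3/8, B = 3/(4 + 4) = 3/8
Result: (-3/8)/(x + 4) + (3/8)/(x - 4)


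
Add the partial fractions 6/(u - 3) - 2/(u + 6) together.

Common denominator (u - 3)(u + 6). Numerator: 6(u + 6) - 2(u - 3) = (6u + 36) - (2u - 6) = 4u + 42
Result: (4u + 42)/[(u - 3)(u + 6)]


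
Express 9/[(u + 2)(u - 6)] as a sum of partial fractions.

9/(u + 2)(u - 6) = A/(u + 2) + B/(u - 6). A = 9/(-2 - 6) = -9/8, B = 9/(6 + 2) = 9/8
Result: (-9/8)/(u + 2) + (9/8)/(u - 6)


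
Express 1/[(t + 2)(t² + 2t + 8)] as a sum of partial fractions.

Cover-up at t = -2: A = 1/((-2)² + 2·(-2) + 8) = 1/8. Then B = -A = -1/8, C = -A·(2 - 2) = 0
Result: (1/8)/(t + 2) - ((1/8)t)/(t² + 2t + 8)


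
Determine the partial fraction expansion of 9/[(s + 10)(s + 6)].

9/(s + 10)(s + 6) = A/(s + 10) + B/(s + 6). A = 9/(-10 + 6) = -9/4, B = 9/(-6 + 10) = 9/4
Result: (-9/4)/(s + 10) + (9/4)/(s + 6)


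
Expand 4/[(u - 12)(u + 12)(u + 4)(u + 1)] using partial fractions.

Using Heaviside cover-up: (1/1248)/(u - 12) - (1/528)/(u + 12) + (1/96)/(u + 4) - (4/429)/(u + 1)


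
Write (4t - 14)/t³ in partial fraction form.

(4t - 14) = At² + Bt + C. At t = 0: C = 4·0 - 14 = -14. Coefficients: A = 0, B = 4
Result: 4/t² - 14/t³


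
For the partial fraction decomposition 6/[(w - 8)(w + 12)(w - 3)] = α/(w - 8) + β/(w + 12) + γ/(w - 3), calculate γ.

Cover-up at w = 3: γ = 6/[(3 - 8)(3 + 12)] = 6/[(-5)(15)] = -6/75 = -2/25


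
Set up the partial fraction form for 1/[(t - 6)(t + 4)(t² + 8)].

Two linear + quadratic: P/(t - 6) + Q/(t + 4) + (Rt + S)/(t² + 8)


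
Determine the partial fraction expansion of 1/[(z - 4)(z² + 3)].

Cover-up at z = 4: P = 1/(4² + 3) = 1/19. Then Q = -P = -1/19, R = -P·(0 + 4) = -4/19
Result: (1/19)/(z - 4) - ((1/19)z + 4/19)/(z² + 3)


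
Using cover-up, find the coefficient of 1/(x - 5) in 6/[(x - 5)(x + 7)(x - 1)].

Cover (x - 5), set x=5: 6/[(5 + 7)(5 - 1)] = 1/8


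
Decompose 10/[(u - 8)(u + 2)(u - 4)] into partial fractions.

Using cover-up method: A = 1/4, B = 1/6, C = -5/12
Result: (1/4)/(u - 8) + (1/6)/(u + 2) - (5/12)/(u - 4)


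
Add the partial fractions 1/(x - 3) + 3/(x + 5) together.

Common denominator (x - 3)(x + 5). Numerator: 1(x + 5) + 3(x - 3) = (x + 5) + (3x - 9) = 4x - 4
Result: (4x - 4)/[(x - 3)(x + 5)]


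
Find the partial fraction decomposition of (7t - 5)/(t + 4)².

(7t - 5) = α(t + 4) + β. At t = -4: β = 7·(-4) - 5 = -33. Coeff of t: α = 7
Result: 7/(t + 4) - 33/(t + 4)²


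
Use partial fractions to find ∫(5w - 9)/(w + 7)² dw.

Decompose: P = 5, Q = 5·(-7) - 9 = -44, so (5w - 9)/(w + 7)² = 5/(w + 7) - 44/(w + 7)². Integrate: ∫ P/(w + 7) dw = 5 ln|(w + 7)|; ∫ Q/(w + 7)² dw = 44/(w + 7). Sum: 5 ln|(w + 7)| + 44/(w + 7) + C


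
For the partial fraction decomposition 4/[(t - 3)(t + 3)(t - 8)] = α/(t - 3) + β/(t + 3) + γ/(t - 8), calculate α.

Cover-up at t = 3: α = 4/[(3 + 3)(3 - 8)] = 4/[(6)(-5)] = -4/30 = -2/15


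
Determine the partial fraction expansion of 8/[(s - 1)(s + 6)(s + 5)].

Using cover-up method: A = 4/21, B = 8/7, C = -4/3
Result: (4/21)/(s - 1) + (8/7)/(s + 6) - (4/3)/(s + 5)


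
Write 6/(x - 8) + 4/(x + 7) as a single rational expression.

Common denominator (x - 8)(x + 7). Numerator: 6(x + 7) + 4(x - 8) = (6x + 42) + (4x - 32) = 10x + 10
Result: (10x + 10)/[(x - 8)(x + 7)]


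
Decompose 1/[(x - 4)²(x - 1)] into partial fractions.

Cover-up at x=1: C = 1/(1 - 4)² = 1/9. Cover-up at x=4: B = 1/(4 - 1) = 1/3. Comparing x² coeff: A = -C = -1/9
Result: (-1/9)/(x - 4) + (1/3)/(x - 4)² + (1/9)/(x - 1)


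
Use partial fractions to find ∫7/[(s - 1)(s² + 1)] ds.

Cover-up at s=1: A = 7/(1²+1) = 7/2. Coeff matching: B = -7/2, C = -7/2. Decomposition: (7/2)/(s - 1) - ((7/2)s + 7/2)/(s² + 1). Integrate: linear → ln, quadratic → (1/2)ln + arctan: (7/2) ln|(s - 1)| - (7/4) ln(s² + 1) - (7/2) arctan(s) + C


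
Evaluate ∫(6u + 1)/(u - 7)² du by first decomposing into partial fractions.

Decompose: α = 6, β = 6·7 + 1 = 43, so (6u + 1)/(u - 7)² = 6/(u - 7) + 43/(u - 7)². Integrate: ∫ α/(u - 7) du = 6 ln|(u - 7)|; ∫ β/(u - 7)² du = -43/(u - 7). Sum: 6 ln|(u - 7)| - 43/(u - 7) + C


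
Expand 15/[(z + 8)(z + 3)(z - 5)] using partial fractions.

Using cover-up method: A = 3/13, B = -3/8, C = 15/104
Result: (3/13)/(z + 8) - (3/8)/(z + 3) + (15/104)/(z - 5)


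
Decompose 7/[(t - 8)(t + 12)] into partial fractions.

7/(t - 8)(t + 12) = α/(t - 8) + β/(t + 12). α = 7/(8 + 12) = 7/20, β = 7/(-12 - 8) = -7/20
Result: (7/20)/(t - 8) - (7/20)/(t + 12)


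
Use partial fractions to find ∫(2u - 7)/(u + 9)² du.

Decompose: A = 2, B = 2·(-9) - 7 = -25, so (2u - 7)/(u + 9)² = 2/(u + 9) - 25/(u + 9)². Integrate: ∫ A/(u + 9) du = 2 ln|(u + 9)|; ∫ B/(u + 9)² du = 25/(u + 9). Sum: 2 ln|(u + 9)| + 25/(u + 9) + C


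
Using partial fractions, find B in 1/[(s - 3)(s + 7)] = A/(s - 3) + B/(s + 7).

Cover-up at s = -7: B = 1/(-7 - 3) = -1/10


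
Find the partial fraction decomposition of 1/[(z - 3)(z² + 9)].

Cover-up at z = 3: P = 1/(3² + 9) = 1/18. Then Q = -P = -1/18, R = -P·(0 + 3) = -1/6
Result: (1/18)/(z - 3) - ((1/18)z + 1/6)/(z² + 9)


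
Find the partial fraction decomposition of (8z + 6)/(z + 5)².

(8z + 6) = α(z + 5) + β. At z = -5: β = 8·(-5) + 6 = -34. Coeff of z: α = 8
Result: 8/(z + 5) - 34/(z + 5)²


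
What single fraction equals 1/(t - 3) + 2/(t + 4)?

Common denominator (t - 3)(t + 4). Numerator: 1(t + 4) + 2(t - 3) = (t + 4) + (2t - 6) = 3t - 2
Result: (3t - 2)/[(t - 3)(t + 4)]


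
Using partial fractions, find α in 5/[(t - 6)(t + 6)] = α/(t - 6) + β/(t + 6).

Cover-up at t = 6: α = 5/(6 + 6) = 5/12


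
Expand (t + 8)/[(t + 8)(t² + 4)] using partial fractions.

At t=-8: A = (1·(-8) + 8)/((-8)² + 4) = 0. B = -A = 0, C = 1 - (-8)·A = 1
Result: (1)/(t² + 4)


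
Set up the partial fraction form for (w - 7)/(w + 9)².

Repeated linear factor: α/(w + 9) + β/(w + 9)²


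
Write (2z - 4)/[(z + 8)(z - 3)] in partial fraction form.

At z=-8: P = (2·(-8) - 4)/(-8 - 3) = 20/11. At z=3: Q = (2·3 - 4)/(3 + 8) = 2/11
Result: (20/11)/(z + 8) + (2/11)/(z - 3)


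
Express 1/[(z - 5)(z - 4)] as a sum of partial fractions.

1/(z - 5)(z - 4) = A/(z - 5) + B/(z - 4). A = 1/(5 - 4) = 1, B = 1/(4 - 5) = -1
Result: 1/(z - 5) - 1/(z - 4)


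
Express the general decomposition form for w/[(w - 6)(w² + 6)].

Linear + irreducible quadratic: A/(w - 6) + (Bw + C)/(w² + 6)


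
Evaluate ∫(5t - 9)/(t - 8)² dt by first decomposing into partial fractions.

Decompose: A = 5, B = 5·8 - 9 = 31, so (5t - 9)/(t - 8)² = 5/(t - 8) + 31/(t - 8)². Integrate: ∫ A/(t - 8) dt = 5 ln|(t - 8)|; ∫ B/(t - 8)² dt = -31/(t - 8). Sum: 5 ln|(t - 8)| - 31/(t - 8) + C


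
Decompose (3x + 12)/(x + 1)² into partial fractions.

(3x + 12) = P(x + 1) + Q. At x = -1: Q = 3·(-1) + 12 = 9. Coeff of x: P = 3
Result: 3/(x + 1) + 9/(x + 1)²


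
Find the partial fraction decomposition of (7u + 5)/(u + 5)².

(7u + 5) = P(u + 5) + Q. At u = -5: Q = 7·(-5) + 5 = -30. Coeff of u: P = 7
Result: 7/(u + 5) - 30/(u + 5)²


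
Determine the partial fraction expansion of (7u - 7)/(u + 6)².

(7u - 7) = A(u + 6) + B. At u = -6: B = 7·(-6) - 7 = -49. Coeff of u: A = 7
Result: 7/(u + 6) - 49/(u + 6)²


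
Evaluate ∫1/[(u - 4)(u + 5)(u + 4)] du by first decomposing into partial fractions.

Cover-up: A = 1/72, B = 1/9, C = -1/8. Decomposition: (1/72)/(u - 4) + (1/9)/(u + 5) - (1/8)/(u + 4). Integrate each term: (1/72) ln|(u - 4)| + (1/9) ln|(u + 5)| - (1/8) ln|(u + 4)| + C


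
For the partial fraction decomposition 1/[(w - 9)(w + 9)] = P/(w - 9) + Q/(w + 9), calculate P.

Cover-up at w = 9: P = 1/(9 + 9) = 1/18


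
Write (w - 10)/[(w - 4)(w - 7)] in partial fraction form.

At w=4: A = (1·4 - 10)/(4 - 7) = 2. At w=7: B = (1·7 - 10)/(7 - 4) = -1
Result: 2/(w - 4) - 1/(w - 7)


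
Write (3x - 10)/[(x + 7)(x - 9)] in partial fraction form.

At x=-7: P = (3·(-7) - 10)/(-7 - 9) = 31/16. At x=9: Q = (3·9 - 10)/(9 + 7) = 17/16
Result: (31/16)/(x + 7) + (17/16)/(x - 9)


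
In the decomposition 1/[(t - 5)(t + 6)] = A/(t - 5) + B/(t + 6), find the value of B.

Cover-up at t = -6: B = 1/(-6 - 5) = -1/11


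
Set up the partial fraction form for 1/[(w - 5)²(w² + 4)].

Repeated linear + quadratic: A/(w - 5) + B/(w - 5)² + (Cw + D)/(w² + 4)


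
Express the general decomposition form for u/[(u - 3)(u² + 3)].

Linear + irreducible quadratic: A/(u - 3) + (Bu + C)/(u² + 3)


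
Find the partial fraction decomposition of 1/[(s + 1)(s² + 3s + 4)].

Cover-up at s = -1: α = 1/((-1)² + 3·(-1) + 4) = 1/2. Then β = -α = -1/2, γ = -α·(3 - 1) = -1
Result: (1/2)/(s + 1) - ((1/2)s + 1)/(s² + 3s + 4)


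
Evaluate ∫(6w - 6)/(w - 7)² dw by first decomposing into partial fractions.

Decompose: A = 6, B = 6·7 - 6 = 36, so (6w - 6)/(w - 7)² = 6/(w - 7) + 36/(w - 7)². Integrate: ∫ A/(w - 7) dw = 6 ln|(w - 7)|; ∫ B/(w - 7)² dw = -36/(w - 7). Sum: 6 ln|(w - 7)| - 36/(w - 7) + C


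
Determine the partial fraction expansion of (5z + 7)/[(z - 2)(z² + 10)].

At z=2: A = (5·2 + 7)/(2² + 10) = 17/14. B = -A = -17/14, C = 5 - 2·A = 18/7
Result: (17/14)/(z - 2) - ((17/14)z - 18/7)/(z² + 10)


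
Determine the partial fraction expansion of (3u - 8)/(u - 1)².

(3u - 8) = P(u - 1) + Q. At u = 1: Q = 3·1 - 8 = -5. Coeff of u: P = 3
Result: 3/(u - 1) - 5/(u - 1)²


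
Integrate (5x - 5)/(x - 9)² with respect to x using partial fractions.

Decompose: A = 5, B = 5·9 - 5 = 40, so (5x - 5)/(x - 9)² = 5/(x - 9) + 40/(x - 9)². Integrate: ∫ A/(x - 9) dx = 5 ln|(x - 9)|; ∫ B/(x - 9)² dx = -40/(x - 9). Sum: 5 ln|(x - 9)| - 40/(x - 9) + C


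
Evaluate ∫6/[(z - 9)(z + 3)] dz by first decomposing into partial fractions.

Decompose: 6/[(z - 9)(z + 3)] = (1/2)/(z - 9) - (1/2)/(z + 3). Integrate each term: (1/2) ln|(z - 9)| - (1/2) ln|(z + 3)| + C


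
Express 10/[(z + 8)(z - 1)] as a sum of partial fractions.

10/(z + 8)(z - 1) = A/(z + 8) + B/(z - 1). A = 10/(-8 - 1) = -10/9, B = 10/(1 + 8) = 10/9
Result: (-10/9)/(z + 8) + (10/9)/(z - 1)


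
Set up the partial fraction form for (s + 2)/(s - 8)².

Repeated linear factor: P/(s - 8) + Q/(s - 8)²


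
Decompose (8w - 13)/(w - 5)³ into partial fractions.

(8w - 13) = P(w - 5)² + Q(w - 5) + R. At w = 5: R = 8·5 - 13 = 27. Coefficients: P = 0, Q = 8
Result: 8/(w - 5)² + 27/(w - 5)³


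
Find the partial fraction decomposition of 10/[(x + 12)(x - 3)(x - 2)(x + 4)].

Using Heaviside cover-up: (-1/168)/(x + 12) + (2/21)/(x - 3) - (5/42)/(x - 2) + (5/168)/(x + 4)


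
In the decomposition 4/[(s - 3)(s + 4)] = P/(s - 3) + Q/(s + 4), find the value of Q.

Cover-up at s = -4: Q = 4/(-4 - 3) = -4/7


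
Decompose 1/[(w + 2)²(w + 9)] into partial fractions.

Cover-up at w=-9: R = 1/(-9 + 2)² = 1/49. Cover-up at w=-2: Q = 1/(-2 + 9) = 1/7. Comparing w² coeff: P = -R = -1/49
Result: (-1/49)/(w + 2) + (1/7)/(w + 2)² + (1/49)/(w + 9)


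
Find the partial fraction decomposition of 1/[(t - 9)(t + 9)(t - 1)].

Using cover-up method: α = 1/144, β = 1/180, γ = -1/80
Result: (1/144)/(t - 9) + (1/180)/(t + 9) - (1/80)/(t - 1)


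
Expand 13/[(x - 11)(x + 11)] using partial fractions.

13/(x - 11)(x + 11) = P/(x - 11) + Q/(x + 11). P = 13/(11 + 11) = 13/22, Q = 13/(-11 - 11) = -13/22
Result: (13/22)/(x - 11) - (13/22)/(x + 11)


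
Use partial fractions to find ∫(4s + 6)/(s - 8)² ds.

Decompose: A = 4, B = 4·8 + 6 = 38, so (4s + 6)/(s - 8)² = 4/(s - 8) + 38/(s - 8)². Integrate: ∫ A/(s - 8) ds = 4 ln|(s - 8)|; ∫ B/(s - 8)² ds = -38/(s - 8). Sum: 4 ln|(s - 8)| - 38/(s - 8) + C
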